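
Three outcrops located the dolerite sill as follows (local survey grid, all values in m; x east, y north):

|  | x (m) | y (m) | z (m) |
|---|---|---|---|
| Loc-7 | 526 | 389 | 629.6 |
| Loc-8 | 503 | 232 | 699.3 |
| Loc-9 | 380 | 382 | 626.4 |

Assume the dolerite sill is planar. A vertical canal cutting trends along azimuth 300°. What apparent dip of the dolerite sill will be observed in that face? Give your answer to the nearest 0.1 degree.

14.7°

Let the plane be z = a·x + b·y + c.
Loc-8−Loc-7: −23a − 157b = 69.7;  Loc-9−Loc-7: −146a − 7b = −3.2.
Solving gives a = 0.04351, b = −0.45032.
Unit vector along 300° is (sin 300°, cos 300°) = (-0.8660, 0.5000).
Slope in that direction = a·(-0.8660) + b·(0.5000) = −0.26284.
Apparent dip = arctan|0.26284| = 14.7° (true dip is 24.3°, so apparent ≤ true as expected).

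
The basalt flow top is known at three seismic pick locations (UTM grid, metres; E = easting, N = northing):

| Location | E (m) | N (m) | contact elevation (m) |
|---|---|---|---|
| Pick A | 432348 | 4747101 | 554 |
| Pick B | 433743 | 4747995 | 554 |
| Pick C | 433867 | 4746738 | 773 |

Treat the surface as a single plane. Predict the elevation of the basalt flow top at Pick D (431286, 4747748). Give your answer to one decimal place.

Two edge vectors: Pick A→Pick B = (1395, 894, 0), Pick A→Pick C = (1519, -363, 219).
Normal n = (Pick A→Pick B) × (Pick A→Pick C) = (195786, -305505, -1864371).
So ∂z/∂E = −n_x/n_z = 0.105014506 and ∂z/∂N = −n_y/n_z = −0.163864917.
Intercept c from Pick A: 554 − 45402.81 + 777883.31 = 733034.50.
At (431286, 4747748): z = 45291.3 − 777989.3 + 733034.50 = 336.5 m.

336.5 m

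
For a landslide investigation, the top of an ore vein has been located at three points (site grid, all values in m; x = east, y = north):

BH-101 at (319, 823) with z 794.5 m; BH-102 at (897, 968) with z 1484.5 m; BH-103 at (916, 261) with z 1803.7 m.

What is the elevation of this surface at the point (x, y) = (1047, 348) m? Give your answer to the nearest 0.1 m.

Let the plane be z = a·x + b·y + c.
BH-102−BH-101: 578a + 145b = 690;  BH-103−BH-101: 597a − 562b = 1009.2.
Solving gives a = 1.298281, b = −0.416595.
Then c = 794.5 − a·319 − b·823 = 723.21.
At (1047, 348): z = 1359.3 − 145.0 + 723.21 = 1937.5 m.

1937.5 m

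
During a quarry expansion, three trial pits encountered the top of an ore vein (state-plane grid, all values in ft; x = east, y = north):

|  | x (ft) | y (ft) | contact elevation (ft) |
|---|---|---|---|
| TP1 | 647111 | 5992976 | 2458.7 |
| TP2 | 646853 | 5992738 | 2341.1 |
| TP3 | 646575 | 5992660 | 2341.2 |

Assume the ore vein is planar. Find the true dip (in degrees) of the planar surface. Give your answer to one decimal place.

Two edge vectors: TP1→TP2 = (-258, -238, -117.6), TP1→TP3 = (-536, -316, -117.5).
Normal n = (TP1→TP2) × (TP1→TP3) = (-9196.6, 32718.6, -46040).
So ∂z/∂x = −n_x/n_z = −0.19975 and ∂z/∂y = −n_y/n_z = 0.71066.
Gradient magnitude |∇z| = √(a² + b²) = √(0.03990 + 0.50503) = 0.73820.
True dip = arctan(0.73820) = 36.4°, dipping toward SSE (azimuth ≈ 164°).

36.4°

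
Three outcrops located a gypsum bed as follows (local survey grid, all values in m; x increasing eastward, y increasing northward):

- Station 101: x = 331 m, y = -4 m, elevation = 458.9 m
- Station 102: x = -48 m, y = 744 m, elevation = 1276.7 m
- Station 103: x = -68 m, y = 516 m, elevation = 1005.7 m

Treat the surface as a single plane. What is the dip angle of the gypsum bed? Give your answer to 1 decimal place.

49.8°

Let the plane be z = a·x + b·y + c.
Station 102−Station 101: −379a + 748b = 817.8;  Station 103−Station 101: −399a + 520b = 546.8.
Solving gives a = 0.16030, b = 1.17454.
Gradient magnitude |∇z| = √(a² + b²) = √(0.02570 + 1.37953) = 1.18542.
True dip = arctan(1.18542) = 49.8°, dipping toward S (azimuth ≈ 188°).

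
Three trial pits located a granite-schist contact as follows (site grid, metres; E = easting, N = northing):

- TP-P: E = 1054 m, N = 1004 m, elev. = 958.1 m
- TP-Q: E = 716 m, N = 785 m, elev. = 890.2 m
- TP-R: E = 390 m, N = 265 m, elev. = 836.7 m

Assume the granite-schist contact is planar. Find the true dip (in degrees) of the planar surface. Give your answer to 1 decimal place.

Two edge vectors: TP-P→TP-Q = (-338, -219, -67.9), TP-P→TP-R = (-664, -739, -121.4).
Normal n = (TP-P→TP-Q) × (TP-P→TP-R) = (-23591.5, 4052.4, 104366).
So ∂z/∂E = −n_x/n_z = 0.22605 and ∂z/∂N = −n_y/n_z = −0.03883.
Gradient magnitude |∇z| = √(a² + b²) = √(0.05110 + 0.00151) = 0.22936.
True dip = arctan(0.22936) = 12.9°, dipping toward W (azimuth ≈ 280°).

12.9°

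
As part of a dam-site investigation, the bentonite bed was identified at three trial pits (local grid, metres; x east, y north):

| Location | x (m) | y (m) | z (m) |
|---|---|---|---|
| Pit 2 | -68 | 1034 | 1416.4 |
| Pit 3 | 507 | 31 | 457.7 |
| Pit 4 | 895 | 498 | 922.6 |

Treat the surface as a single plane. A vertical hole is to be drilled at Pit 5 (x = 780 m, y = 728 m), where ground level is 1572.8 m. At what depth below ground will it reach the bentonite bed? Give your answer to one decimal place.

429.9 m

Two edge vectors: Pit 2→Pit 3 = (575, -1003, -958.7), Pit 2→Pit 4 = (963, -536, -493.8).
Normal n = (Pit 2→Pit 3) × (Pit 2→Pit 4) = (-18581.8, -639293.1, 657689).
So ∂z/∂x = −n_x/n_z = 0.028253 and ∂z/∂y = −n_y/n_z = 0.972029.
Intercept c from Pit 2: 1416.4 + 1.92 − 1005.08 = 413.24.
At (780, 728): z_contact = 22.04 + 707.64 + 413.24 = 1142.92 m.
Depth below ground = 1572.8 − 1142.92 = 429.9 m.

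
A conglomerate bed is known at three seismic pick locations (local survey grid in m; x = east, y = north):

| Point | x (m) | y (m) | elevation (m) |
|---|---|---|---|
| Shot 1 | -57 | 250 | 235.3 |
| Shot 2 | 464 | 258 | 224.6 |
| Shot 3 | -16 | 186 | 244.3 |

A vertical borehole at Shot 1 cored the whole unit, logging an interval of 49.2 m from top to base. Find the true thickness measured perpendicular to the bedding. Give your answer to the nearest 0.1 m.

Let the plane be z = a·x + b·y + c.
Shot 2−Shot 1: 521a + 8b = −10.7;  Shot 3−Shot 1: 41a − 64b = 9.
Solving gives a = −0.01820, b = −0.15228.
|∇z| = √(a²+b²) = 0.15337, so dip δ = arctan(0.15337) = 8.72°.
True thickness = vertical thickness × cos δ = 49.2 × cos 8.72° = 48.6 m.

48.6 m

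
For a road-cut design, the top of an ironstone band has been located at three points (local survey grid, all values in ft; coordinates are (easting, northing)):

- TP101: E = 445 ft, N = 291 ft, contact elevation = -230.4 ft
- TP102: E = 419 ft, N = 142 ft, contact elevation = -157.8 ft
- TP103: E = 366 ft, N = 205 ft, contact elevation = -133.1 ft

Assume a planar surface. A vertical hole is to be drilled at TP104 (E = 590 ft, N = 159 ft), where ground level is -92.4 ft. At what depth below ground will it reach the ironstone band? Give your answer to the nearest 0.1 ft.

219.1 ft

Let the plane be z = a·E + b·N + c.
TP102−TP101: −26a − 149b = 72.6;  TP103−TP101: −79a − 86b = 97.3.
Solving gives a = −0.86566, b = −0.33619.
Then c = -230.4 − a·445 − b·291 = 252.65.
At (590, 159): z_contact = −510.74 − 53.45 + 252.65 = -311.54 ft.
Depth below ground = -92.4 − (-311.54) = 219.1 ft.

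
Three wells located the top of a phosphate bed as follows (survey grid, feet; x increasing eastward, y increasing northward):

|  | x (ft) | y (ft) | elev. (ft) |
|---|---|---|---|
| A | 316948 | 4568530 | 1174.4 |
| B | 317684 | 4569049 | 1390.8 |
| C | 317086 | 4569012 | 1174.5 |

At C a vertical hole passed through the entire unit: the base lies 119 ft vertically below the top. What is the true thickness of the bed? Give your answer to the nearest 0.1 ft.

111.1 ft

Let the plane be z = a·x + b·y + c.
B−A: 736a + 519b = 216.4;  C−A: 138a + 482b = 0.1.
Solving gives a = 0.36822, b = −0.10522.
|∇z| = √(a²+b²) = 0.38295, so dip δ = arctan(0.38295) = 20.95°.
True thickness = vertical thickness × cos δ = 119 × cos 20.95° = 111.1 ft.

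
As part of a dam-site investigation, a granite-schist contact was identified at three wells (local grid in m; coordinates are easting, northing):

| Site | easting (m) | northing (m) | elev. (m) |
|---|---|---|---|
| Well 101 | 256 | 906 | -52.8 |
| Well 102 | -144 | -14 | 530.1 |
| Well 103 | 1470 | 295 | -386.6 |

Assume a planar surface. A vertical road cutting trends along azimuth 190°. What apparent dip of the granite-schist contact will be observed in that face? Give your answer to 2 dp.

Two edge vectors: Well 101→Well 102 = (-400, -920, 582.9), Well 101→Well 103 = (1214, -611, -333.8).
Normal n = (Well 101→Well 102) × (Well 101→Well 103) = (663247.9, 574120.6, 1361280).
So ∂z/∂easting = −n_x/n_z = −0.48722 and ∂z/∂northing = −n_y/n_z = −0.42175.
Unit vector along 190° is (sin 190°, cos 190°) = (-0.1736, -0.9848).
Slope in that direction = a·(-0.1736) + b·(-0.9848) = 0.49995.
Apparent dip = arctan|0.49995| = 26.56° (true dip is 32.8°, so apparent ≤ true as expected).

26.56°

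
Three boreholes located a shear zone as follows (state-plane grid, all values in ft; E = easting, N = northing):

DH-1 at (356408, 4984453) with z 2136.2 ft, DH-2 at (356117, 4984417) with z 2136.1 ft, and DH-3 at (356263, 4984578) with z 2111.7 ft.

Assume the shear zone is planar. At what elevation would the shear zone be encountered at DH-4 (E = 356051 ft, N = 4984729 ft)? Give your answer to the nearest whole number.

2081 ft

Let the plane be z = a·E + b·N + c.
DH-2−DH-1: −291a − 36b = −0.1;  DH-3−DH-1: −145a + 125b = −24.5.
Solving gives a = 0.02150499, b = −0.17105421.
Then c = 2136.2 − a·356408 − b·4984453 = 847083.34.
At (356051, 4984729): z = 7656.9 − 852658.9 + 847083.34 = 2081.3 ft.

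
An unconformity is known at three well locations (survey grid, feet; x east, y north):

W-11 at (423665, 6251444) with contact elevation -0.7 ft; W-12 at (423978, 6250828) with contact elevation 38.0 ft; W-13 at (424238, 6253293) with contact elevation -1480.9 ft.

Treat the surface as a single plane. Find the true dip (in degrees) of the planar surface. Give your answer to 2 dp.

46.17°

Two edge vectors: W-11→W-12 = (313, -616, 38.7), W-11→W-13 = (573, 1849, -1480.2).
Normal n = (W-11→W-12) × (W-11→W-13) = (840246.9, 485477.7, 931705).
So ∂z/∂x = −n_x/n_z = −0.90184 and ∂z/∂y = −n_y/n_z = −0.52106.
Gradient magnitude |∇z| = √(a² + b²) = √(0.81331 + 0.27151) = 1.04155.
True dip = arctan(1.04155) = 46.17°, dipping toward ENE (azimuth ≈ 060°).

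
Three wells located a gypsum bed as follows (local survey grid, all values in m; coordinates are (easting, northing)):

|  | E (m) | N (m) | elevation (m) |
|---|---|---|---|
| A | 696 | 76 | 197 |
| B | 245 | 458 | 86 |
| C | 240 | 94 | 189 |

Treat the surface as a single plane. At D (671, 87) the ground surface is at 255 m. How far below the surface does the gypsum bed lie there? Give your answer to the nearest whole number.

Two edge vectors: A→B = (-451, 382, -111), A→C = (-456, 18, -8).
Normal n = (A→B) × (A→C) = (-1058, 47008, 166074).
So ∂z/∂E = −n_x/n_z = 0.00637 and ∂z/∂N = −n_y/n_z = −0.28305.
Intercept c from A: 197 − 4.43 + 21.51 = 214.08.
At (671, 87): z_contact = 4.3 − 24.6 + 214.08 = 193.7 m.
Depth below ground = 255 − 193.7 = 61 m.

61 m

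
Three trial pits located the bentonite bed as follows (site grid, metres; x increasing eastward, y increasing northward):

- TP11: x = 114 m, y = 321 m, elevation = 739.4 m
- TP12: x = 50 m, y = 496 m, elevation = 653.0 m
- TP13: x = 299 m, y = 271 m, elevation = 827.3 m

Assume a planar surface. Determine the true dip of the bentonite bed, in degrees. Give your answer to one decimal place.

Two edge vectors: TP11→TP12 = (-64, 175, -86.4), TP11→TP13 = (185, -50, 87.9).
Normal n = (TP11→TP12) × (TP11→TP13) = (11062.5, -10358.4, -29175).
So ∂z/∂x = −n_x/n_z = 0.37918 and ∂z/∂y = −n_y/n_z = −0.35504.
Gradient magnitude |∇z| = √(a² + b²) = √(0.14378 + 0.12606) = 0.51945.
True dip = arctan(0.51945) = 27.4°, dipping toward NW (azimuth ≈ 313°).

27.4°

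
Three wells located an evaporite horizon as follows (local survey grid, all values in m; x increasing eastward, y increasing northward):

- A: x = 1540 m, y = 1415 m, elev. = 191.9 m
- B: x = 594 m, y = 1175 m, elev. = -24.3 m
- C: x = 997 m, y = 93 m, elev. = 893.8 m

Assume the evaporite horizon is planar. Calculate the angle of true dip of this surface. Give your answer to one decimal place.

38.9°

Let the plane be z = a·x + b·y + c.
B−A: −946a − 240b = −216.2;  C−A: −543a − 1322b = 701.9.
Solving gives a = 0.40549, b = −0.69749.
Gradient magnitude |∇z| = √(a² + b²) = √(0.16443 + 0.48649) = 0.80680.
True dip = arctan(0.80680) = 38.9°, dipping toward NNW (azimuth ≈ 330°).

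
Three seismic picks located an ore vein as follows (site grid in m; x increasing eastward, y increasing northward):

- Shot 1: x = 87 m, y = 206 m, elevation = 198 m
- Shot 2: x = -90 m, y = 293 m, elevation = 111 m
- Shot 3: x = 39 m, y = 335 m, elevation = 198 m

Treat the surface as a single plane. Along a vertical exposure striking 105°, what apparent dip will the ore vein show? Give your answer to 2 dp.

Let the plane be z = a·x + b·y + c.
Shot 2−Shot 1: −177a + 87b = −87;  Shot 3−Shot 1: −48a + 129b = 0.
Solving gives a = 0.60154, b = 0.22383.
Unit vector along 105° is (sin 105°, cos 105°) = (0.9659, -0.2588).
Slope in that direction = a·(0.9659) + b·(-0.2588) = 0.52312.
Apparent dip = arctan|0.52312| = 27.61° (true dip is 32.7°, so apparent ≤ true as expected).

27.61°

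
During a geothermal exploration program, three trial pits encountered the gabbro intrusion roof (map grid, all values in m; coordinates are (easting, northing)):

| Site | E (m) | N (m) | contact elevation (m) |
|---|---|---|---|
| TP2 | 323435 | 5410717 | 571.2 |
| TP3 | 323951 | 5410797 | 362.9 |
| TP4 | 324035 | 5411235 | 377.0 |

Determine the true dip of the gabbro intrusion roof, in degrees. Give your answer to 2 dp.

23.56°

Two edge vectors: TP2→TP3 = (516, 80, -208.3), TP2→TP4 = (600, 518, -194.2).
Normal n = (TP2→TP3) × (TP2→TP4) = (92363.4, -24772.8, 219288).
So ∂z/∂E = −n_x/n_z = −0.42120 and ∂z/∂N = −n_y/n_z = 0.11297.
Gradient magnitude |∇z| = √(a² + b²) = √(0.17741 + 0.01276) = 0.43608.
True dip = arctan(0.43608) = 23.56°, dipping toward ESE (azimuth ≈ 105°).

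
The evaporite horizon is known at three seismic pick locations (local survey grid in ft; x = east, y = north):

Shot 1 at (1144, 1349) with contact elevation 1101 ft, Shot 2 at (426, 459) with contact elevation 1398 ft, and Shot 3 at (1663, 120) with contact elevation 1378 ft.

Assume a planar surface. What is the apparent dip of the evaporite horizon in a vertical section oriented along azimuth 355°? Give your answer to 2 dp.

Two edge vectors: Shot 1→Shot 2 = (-718, -890, 297), Shot 1→Shot 3 = (519, -1229, 277).
Normal n = (Shot 1→Shot 2) × (Shot 1→Shot 3) = (118483, 353029, 1344332).
So ∂z/∂x = −n_x/n_z = −0.08814 and ∂z/∂y = −n_y/n_z = −0.26261.
Unit vector along 355° is (sin 355°, cos 355°) = (-0.0872, 0.9962).
Slope in that direction = a·(-0.0872) + b·(0.9962) = −0.25392.
Apparent dip = arctan|0.25392| = 14.25° (true dip is 15.5°, so apparent ≤ true as expected).

14.25°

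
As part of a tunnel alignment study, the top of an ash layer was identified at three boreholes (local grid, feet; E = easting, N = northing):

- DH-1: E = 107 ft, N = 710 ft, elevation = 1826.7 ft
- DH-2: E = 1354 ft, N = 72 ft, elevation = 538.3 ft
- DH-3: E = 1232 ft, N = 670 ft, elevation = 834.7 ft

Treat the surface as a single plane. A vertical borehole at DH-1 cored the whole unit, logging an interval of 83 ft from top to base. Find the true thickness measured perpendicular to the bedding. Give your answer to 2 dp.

60.88 ft

Two edge vectors: DH-1→DH-2 = (1247, -638, -1288.4), DH-1→DH-3 = (1125, -40, -992).
Normal n = (DH-1→DH-2) × (DH-1→DH-3) = (581360, -212426, 667870).
So ∂z/∂E = −n_x/n_z = −0.87047 and ∂z/∂N = −n_y/n_z = 0.31806.
|∇z| = √(a²+b²) = 0.92676, so dip δ = arctan(0.92676) = 42.82°.
True thickness = vertical thickness × cos δ = 83 × cos 42.82° = 60.88 ft.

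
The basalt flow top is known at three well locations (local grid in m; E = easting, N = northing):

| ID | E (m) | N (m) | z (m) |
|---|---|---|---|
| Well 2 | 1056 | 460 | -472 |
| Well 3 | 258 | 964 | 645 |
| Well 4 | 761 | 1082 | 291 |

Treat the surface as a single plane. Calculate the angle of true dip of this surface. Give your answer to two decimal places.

Two edge vectors: Well 2→Well 3 = (-798, 504, 1117), Well 2→Well 4 = (-295, 622, 763).
Normal n = (Well 2→Well 3) × (Well 2→Well 4) = (-310222, 279359, -347676).
So ∂z/∂E = −n_x/n_z = −0.89227 and ∂z/∂N = −n_y/n_z = 0.80350.
Gradient magnitude |∇z| = √(a² + b²) = √(0.79615 + 0.64562) = 1.20074.
True dip = arctan(1.20074) = 50.21°, dipping toward SE (azimuth ≈ 132°).

50.21°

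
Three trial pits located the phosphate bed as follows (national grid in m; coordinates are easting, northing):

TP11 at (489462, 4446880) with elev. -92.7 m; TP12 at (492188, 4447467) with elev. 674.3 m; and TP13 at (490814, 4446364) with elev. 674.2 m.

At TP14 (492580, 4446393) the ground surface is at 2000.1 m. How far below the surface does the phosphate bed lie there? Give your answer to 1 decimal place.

Two edge vectors: TP11→TP12 = (2726, 587, 767), TP11→TP13 = (1352, -516, 766.9).
Normal n = (TP11→TP12) × (TP11→TP13) = (845942.3, -1053585.4, -2200240).
So ∂z/∂easting = −n_x/n_z = 0.384477284 and ∂z/∂northing = −n_y/n_z = −0.478850216.
Intercept c from TP11: -92.7 − 188187.02 + 2129389.45 = 1941109.73.
At (492580, 4446393): z_contact = 189385.82 − 2129156.25 + 1941109.73 = 1339.30 m.
Depth below ground = 2000.1 − 1339.30 = 660.8 m.

660.8 m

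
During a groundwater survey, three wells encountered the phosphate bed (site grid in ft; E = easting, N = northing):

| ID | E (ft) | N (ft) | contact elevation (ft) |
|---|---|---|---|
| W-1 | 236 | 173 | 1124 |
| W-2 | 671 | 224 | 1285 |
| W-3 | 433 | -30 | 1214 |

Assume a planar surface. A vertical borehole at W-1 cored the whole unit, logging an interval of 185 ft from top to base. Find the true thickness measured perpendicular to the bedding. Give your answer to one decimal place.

172.6 ft

Let the plane be z = a·E + b·N + c.
W-2−W-1: 435a + 51b = 161;  W-3−W-1: 197a − 203b = 90.
Solving gives a = 0.37898, b = −0.07558.
|∇z| = √(a²+b²) = 0.38644, so dip δ = arctan(0.38644) = 21.13°.
True thickness = vertical thickness × cos δ = 185 × cos 21.13° = 172.6 ft.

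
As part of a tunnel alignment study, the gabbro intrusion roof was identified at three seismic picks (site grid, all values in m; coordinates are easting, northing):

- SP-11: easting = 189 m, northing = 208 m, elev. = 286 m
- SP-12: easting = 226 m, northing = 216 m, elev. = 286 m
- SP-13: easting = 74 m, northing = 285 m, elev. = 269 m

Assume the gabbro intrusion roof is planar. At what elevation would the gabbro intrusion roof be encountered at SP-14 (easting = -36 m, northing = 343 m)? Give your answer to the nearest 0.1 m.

Let the plane be z = a·easting + b·northing + c.
SP-12−SP-11: 37a + 8b = 0;  SP-13−SP-11: −115a + 77b = −17.
Solving gives a = 0.03608, b = −0.16689.
Then c = 286 − a·189 − b·208 = 313.89.
At (-36, 343): z = −1.3 − 57.2 + 313.89 = 255.4 m.

255.4 m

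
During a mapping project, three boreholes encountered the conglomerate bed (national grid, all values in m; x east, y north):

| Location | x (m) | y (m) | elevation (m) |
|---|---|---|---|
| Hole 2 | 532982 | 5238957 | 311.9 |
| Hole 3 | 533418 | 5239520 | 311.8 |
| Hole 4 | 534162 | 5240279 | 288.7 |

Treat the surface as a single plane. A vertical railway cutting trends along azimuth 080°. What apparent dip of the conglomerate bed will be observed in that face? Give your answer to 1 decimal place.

7.1°

Let the plane be z = a·x + b·y + c.
Hole 3−Hole 2: 436a + 563b = −0.1;  Hole 4−Hole 2: 1180a + 1322b = −23.2.
Solving gives a = −0.14701, b = 0.11367.
Unit vector along 080° is (sin 80°, cos 80°) = (0.9848, 0.1736).
Slope in that direction = a·(0.9848) + b·(0.1736) = −0.12504.
Apparent dip = arctan|0.12504| = 7.1° (true dip is 10.5°, so apparent ≤ true as expected).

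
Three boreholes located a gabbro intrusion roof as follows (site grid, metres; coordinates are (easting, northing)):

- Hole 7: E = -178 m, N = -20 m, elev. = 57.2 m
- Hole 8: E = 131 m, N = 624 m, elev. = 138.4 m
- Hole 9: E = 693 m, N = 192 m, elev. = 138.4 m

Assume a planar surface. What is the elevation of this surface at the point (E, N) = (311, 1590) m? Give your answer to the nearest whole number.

240 m

Let the plane be z = a·E + b·N + c.
Hole 8−Hole 7: 309a + 644b = 81.2;  Hole 9−Hole 7: 871a + 212b = 81.2.
Solving gives a = 0.07081, b = 0.09211.
Then c = 57.2 − a·-178 − b·-20 = 71.65.
At (311, 1590): z = 22.0 + 146.5 + 71.65 = 240.1 m.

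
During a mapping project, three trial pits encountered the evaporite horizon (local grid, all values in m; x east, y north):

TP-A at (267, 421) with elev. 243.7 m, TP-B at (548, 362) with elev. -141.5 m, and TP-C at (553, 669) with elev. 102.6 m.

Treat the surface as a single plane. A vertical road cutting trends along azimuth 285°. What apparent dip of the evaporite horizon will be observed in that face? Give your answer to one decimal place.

53.9°

Two edge vectors: TP-A→TP-B = (281, -59, -385.2), TP-A→TP-C = (286, 248, -141.1).
Normal n = (TP-A→TP-B) × (TP-A→TP-C) = (103854.5, -70518.1, 86562).
So ∂z/∂x = −n_x/n_z = −1.19977 and ∂z/∂y = −n_y/n_z = 0.81465.
Unit vector along 285° is (sin 285°, cos 285°) = (-0.9659, 0.2588).
Slope in that direction = a·(-0.9659) + b·(0.2588) = 1.36974.
Apparent dip = arctan|1.36974| = 53.9° (true dip is 55.4°, so apparent ≤ true as expected).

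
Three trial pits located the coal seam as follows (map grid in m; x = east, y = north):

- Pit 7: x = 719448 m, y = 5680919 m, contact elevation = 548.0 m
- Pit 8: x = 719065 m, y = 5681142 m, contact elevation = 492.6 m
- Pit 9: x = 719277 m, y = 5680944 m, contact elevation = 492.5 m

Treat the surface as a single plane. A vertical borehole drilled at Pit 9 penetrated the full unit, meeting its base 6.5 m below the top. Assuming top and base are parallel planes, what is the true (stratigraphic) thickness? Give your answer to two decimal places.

Two edge vectors: Pit 7→Pit 8 = (-383, 223, -55.4), Pit 7→Pit 9 = (-171, 25, -55.5).
Normal n = (Pit 7→Pit 8) × (Pit 7→Pit 9) = (-10991.5, -11783.1, 28558).
So ∂z/∂x = −n_x/n_z = 0.38488 and ∂z/∂y = −n_y/n_z = 0.41260.
|∇z| = √(a²+b²) = 0.56425, so dip δ = arctan(0.56425) = 29.43°.
True thickness = vertical thickness × cos δ = 6.5 × cos 29.43° = 5.66 m.

5.66 m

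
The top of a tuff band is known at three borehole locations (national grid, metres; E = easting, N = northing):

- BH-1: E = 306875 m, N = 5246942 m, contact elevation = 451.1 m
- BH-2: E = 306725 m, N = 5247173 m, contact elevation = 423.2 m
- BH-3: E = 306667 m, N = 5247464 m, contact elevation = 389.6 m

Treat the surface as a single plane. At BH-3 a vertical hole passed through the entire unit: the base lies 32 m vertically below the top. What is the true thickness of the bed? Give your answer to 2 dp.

Two edge vectors: BH-1→BH-2 = (-150, 231, -27.9), BH-1→BH-3 = (-208, 522, -61.5).
Normal n = (BH-1→BH-2) × (BH-1→BH-3) = (357.3, -3421.8, -30252).
So ∂z/∂E = −n_x/n_z = 0.01181 and ∂z/∂N = −n_y/n_z = −0.11311.
|∇z| = √(a²+b²) = 0.11372, so dip δ = arctan(0.11372) = 6.49°.
True thickness = vertical thickness × cos δ = 32 × cos 6.49° = 31.80 m.

31.80 m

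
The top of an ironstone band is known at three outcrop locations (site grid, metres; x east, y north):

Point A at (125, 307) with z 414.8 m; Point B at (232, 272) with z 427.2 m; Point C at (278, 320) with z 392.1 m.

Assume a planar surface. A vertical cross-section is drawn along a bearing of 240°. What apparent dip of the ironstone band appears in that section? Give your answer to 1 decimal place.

21.9°

Two edge vectors: Point A→Point B = (107, -35, 12.4), Point A→Point C = (153, 13, -22.7).
Normal n = (Point A→Point B) × (Point A→Point C) = (633.3, 4326.1, 6746).
So ∂z/∂x = −n_x/n_z = −0.09388 and ∂z/∂y = −n_y/n_z = −0.64128.
Unit vector along 240° is (sin 240°, cos 240°) = (-0.8660, -0.5000).
Slope in that direction = a·(-0.8660) + b·(-0.5000) = 0.40194.
Apparent dip = arctan|0.40194| = 21.9° (true dip is 32.9°, so apparent ≤ true as expected).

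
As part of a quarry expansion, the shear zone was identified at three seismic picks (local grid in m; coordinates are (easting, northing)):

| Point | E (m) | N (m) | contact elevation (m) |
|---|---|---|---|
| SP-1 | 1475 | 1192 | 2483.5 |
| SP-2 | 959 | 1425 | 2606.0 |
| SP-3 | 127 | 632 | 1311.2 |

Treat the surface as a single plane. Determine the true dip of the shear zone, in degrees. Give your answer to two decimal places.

52.88°

Let the plane be z = a·E + b·N + c.
SP-2−SP-1: −516a + 233b = 122.5;  SP-3−SP-1: −1348a − 560b = −1172.3.
Solving gives a = 0.33919, b = 1.27692.
Gradient magnitude |∇z| = √(a² + b²) = √(0.11505 + 1.63052) = 1.32120.
True dip = arctan(1.32120) = 52.88°, dipping toward SSW (azimuth ≈ 195°).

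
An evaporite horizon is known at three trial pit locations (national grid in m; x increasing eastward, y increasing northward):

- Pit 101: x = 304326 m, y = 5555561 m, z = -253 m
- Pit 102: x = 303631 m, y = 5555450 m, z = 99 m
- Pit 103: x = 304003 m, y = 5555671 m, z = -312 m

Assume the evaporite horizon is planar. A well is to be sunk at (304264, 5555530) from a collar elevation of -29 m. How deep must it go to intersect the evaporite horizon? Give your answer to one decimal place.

Two edge vectors: Pit 101→Pit 102 = (-695, -111, 352), Pit 101→Pit 103 = (-323, 110, -59).
Normal n = (Pit 101→Pit 102) × (Pit 101→Pit 103) = (-32171, -154701, -112303).
So ∂z/∂x = −n_x/n_z = −0.286466078 and ∂z/∂y = −n_y/n_z = −1.377532212.
Intercept c from Pit 101: -253 + 87179.08 + 7652964.23 = 7739890.31.
At (304264, 5555530): z_contact = −87161.31 − 7652921.53 + 7739890.31 = -192.54 m.
Depth below ground = -29 − (-192.54) = 163.5 m.

163.5 m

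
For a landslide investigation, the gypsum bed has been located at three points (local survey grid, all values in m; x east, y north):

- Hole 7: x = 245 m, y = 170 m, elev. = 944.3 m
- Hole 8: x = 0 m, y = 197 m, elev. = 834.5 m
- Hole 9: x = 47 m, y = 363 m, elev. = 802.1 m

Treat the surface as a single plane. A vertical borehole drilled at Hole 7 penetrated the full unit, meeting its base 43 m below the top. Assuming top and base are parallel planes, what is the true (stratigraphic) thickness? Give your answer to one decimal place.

Two edge vectors: Hole 7→Hole 8 = (-245, 27, -109.8), Hole 7→Hole 9 = (-198, 193, -142.2).
Normal n = (Hole 7→Hole 8) × (Hole 7→Hole 9) = (17352, -13098.6, -41939).
So ∂z/∂x = −n_x/n_z = 0.41374 and ∂z/∂y = −n_y/n_z = −0.31233.
|∇z| = √(a²+b²) = 0.51839, so dip δ = arctan(0.51839) = 27.40°.
True thickness = vertical thickness × cos δ = 43 × cos 27.40° = 38.2 m.

38.2 m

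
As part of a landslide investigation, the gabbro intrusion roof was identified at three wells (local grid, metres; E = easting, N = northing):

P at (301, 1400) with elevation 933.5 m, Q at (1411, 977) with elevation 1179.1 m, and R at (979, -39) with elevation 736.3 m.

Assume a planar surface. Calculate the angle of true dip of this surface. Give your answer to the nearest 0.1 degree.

Two edge vectors: P→Q = (1110, -423, 245.6), P→R = (678, -1439, -197.2).
Normal n = (P→Q) × (P→R) = (436834, 385408.8, -1310496).
So ∂z/∂E = −n_x/n_z = 0.33333 and ∂z/∂N = −n_y/n_z = 0.29409.
Gradient magnitude |∇z| = √(a² + b²) = √(0.11111 + 0.08649) = 0.44453.
True dip = arctan(0.44453) = 24.0°, dipping toward SW (azimuth ≈ 229°).

24.0°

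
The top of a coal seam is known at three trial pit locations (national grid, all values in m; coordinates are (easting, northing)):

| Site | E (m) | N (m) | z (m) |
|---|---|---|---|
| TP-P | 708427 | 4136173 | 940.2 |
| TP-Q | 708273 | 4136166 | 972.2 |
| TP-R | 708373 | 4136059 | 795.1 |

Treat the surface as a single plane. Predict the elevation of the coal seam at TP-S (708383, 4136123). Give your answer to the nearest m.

Let the plane be z = a·E + b·N + c.
TP-Q−TP-P: −154a − 7b = 32;  TP-R−TP-P: −54a − 114b = −145.1.
Solving gives a = −0.27149261, b = 1.40140878.
Then c = 940.2 − a·708427 − b·4136173 = −5603196.26.
At (708383, 4136123): z = −192320.7 + 5796399.1 − 5603196.26 = 882.1 m.

882 m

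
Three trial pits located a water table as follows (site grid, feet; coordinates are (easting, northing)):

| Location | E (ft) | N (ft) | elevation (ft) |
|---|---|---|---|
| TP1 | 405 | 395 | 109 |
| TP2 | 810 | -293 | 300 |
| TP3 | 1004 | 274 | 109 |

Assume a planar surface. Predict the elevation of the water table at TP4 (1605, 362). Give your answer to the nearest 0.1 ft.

Let the plane be z = a·E + b·N + c.
TP2−TP1: 405a − 688b = 191;  TP3−TP1: 599a − 121b = 0.
Solving gives a = −0.063648, b = −0.315083.
Then c = 109 − a·405 − b·395 = 259.24.
At (1605, 362): z = −102.2 − 114.1 + 259.24 = 43.0 ft.

43.0 ft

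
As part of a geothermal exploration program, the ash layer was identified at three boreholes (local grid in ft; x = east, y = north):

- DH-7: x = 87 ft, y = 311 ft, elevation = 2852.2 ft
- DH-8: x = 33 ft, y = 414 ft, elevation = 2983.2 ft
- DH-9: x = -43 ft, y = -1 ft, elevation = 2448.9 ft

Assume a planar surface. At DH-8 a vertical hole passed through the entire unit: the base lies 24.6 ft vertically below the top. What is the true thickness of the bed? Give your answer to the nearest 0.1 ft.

15.1 ft

Let the plane be z = a·x + b·y + c.
DH-8−DH-7: −54a + 103b = 131;  DH-9−DH-7: −130a − 312b = −403.3.
Solving gives a = 0.02209, b = 1.28342.
|∇z| = √(a²+b²) = 1.28361, so dip δ = arctan(1.28361) = 52.08°.
True thickness = vertical thickness × cos δ = 24.6 × cos 52.08° = 15.1 ft.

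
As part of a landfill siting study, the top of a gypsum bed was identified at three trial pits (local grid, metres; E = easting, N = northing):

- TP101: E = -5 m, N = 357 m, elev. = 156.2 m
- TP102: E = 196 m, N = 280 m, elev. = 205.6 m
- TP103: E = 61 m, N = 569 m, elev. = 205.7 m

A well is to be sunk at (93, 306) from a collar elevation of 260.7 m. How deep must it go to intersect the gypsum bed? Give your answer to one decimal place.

82.3 m

Two edge vectors: TP101→TP102 = (201, -77, 49.4), TP101→TP103 = (66, 212, 49.5).
Normal n = (TP101→TP102) × (TP101→TP103) = (-14284.3, -6689.1, 47694).
So ∂z/∂E = −n_x/n_z = 0.29950 and ∂z/∂N = −n_y/n_z = 0.14025.
Intercept c from TP101: 156.2 + 1.50 − 50.07 = 107.63.
At (93, 306): z_contact = 27.85 + 42.92 + 107.63 = 178.40 m.
Depth below ground = 260.7 − 178.40 = 82.3 m.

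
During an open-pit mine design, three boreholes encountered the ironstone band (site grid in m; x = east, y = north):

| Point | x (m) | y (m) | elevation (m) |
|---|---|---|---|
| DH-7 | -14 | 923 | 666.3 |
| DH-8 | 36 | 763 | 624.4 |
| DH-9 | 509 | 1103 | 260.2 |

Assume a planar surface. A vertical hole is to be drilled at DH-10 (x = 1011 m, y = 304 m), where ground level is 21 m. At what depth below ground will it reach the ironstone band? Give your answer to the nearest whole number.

Let the plane be z = a·x + b·y + c.
DH-8−DH-7: 50a − 160b = −41.9;  DH-9−DH-7: 523a + 180b = −406.1.
Solving gives a = −0.78246, b = 0.01736.
Then c = 666.3 − a·-14 − b·923 = 639.32.
At (1011, 304): z_contact = −791.1 + 5.3 + 639.32 = -146.5 m.
Depth below ground = 21 − (-146.5) = 167 m.

167 m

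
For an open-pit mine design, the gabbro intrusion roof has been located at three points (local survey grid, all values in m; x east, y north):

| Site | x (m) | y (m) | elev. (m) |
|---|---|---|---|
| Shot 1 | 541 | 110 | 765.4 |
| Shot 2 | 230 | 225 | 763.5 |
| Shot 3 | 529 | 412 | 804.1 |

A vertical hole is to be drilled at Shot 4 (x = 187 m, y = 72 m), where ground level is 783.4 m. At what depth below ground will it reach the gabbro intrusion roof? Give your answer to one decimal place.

42.2 m

Let the plane be z = a·x + b·y + c.
Shot 2−Shot 1: −311a + 115b = −1.9;  Shot 3−Shot 1: −12a + 302b = 38.7.
Solving gives a = 0.05429, b = 0.13030.
Then c = 765.4 − a·541 − b·110 = 721.69.
At (187, 72): z_contact = 10.15 + 9.38 + 721.69 = 741.23 m.
Depth below ground = 783.4 − 741.23 = 42.2 m.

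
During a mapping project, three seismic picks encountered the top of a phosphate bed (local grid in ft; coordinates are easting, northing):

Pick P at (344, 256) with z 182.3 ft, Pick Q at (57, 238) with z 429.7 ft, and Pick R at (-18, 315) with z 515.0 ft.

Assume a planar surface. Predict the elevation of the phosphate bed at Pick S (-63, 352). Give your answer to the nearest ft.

Let the plane be z = a·easting + b·northing + c.
Pick Q−Pick P: −287a − 18b = 247.4;  Pick R−Pick P: −362a + 59b = 332.7.
Solving gives a = −0.87787, b = 0.25272.
Then c = 182.3 − a·344 − b·256 = 419.59.
At (-63, 352): z = 55.3 + 89.0 + 419.59 = 563.9 ft.

564 ft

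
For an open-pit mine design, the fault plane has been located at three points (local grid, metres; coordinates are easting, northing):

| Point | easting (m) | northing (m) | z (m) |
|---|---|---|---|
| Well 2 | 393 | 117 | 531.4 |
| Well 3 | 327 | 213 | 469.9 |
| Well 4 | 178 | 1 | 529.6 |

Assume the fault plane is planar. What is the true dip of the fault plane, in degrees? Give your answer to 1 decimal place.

Two edge vectors: Well 2→Well 3 = (-66, 96, -61.5), Well 2→Well 4 = (-215, -116, -1.8).
Normal n = (Well 2→Well 3) × (Well 2→Well 4) = (-7306.8, 13103.7, 28296).
So ∂z/∂easting = −n_x/n_z = 0.25823 and ∂z/∂northing = −n_y/n_z = −0.46309.
Gradient magnitude |∇z| = √(a² + b²) = √(0.06668 + 0.21446) = 0.53022.
True dip = arctan(0.53022) = 27.9°, dipping toward NNW (azimuth ≈ 331°).

27.9°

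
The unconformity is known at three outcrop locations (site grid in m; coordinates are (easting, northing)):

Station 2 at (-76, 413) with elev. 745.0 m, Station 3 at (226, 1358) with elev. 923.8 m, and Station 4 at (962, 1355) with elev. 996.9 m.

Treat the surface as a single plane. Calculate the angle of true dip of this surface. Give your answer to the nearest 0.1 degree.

Let the plane be z = a·E + b·N + c.
Station 3−Station 2: 302a + 945b = 178.8;  Station 4−Station 2: 1038a + 942b = 251.9.
Solving gives a = 0.09996, b = 0.15726.
Gradient magnitude |∇z| = √(a² + b²) = √(0.00999 + 0.02473) = 0.18634.
True dip = arctan(0.18634) = 10.6°, dipping toward SSW (azimuth ≈ 212°).

10.6°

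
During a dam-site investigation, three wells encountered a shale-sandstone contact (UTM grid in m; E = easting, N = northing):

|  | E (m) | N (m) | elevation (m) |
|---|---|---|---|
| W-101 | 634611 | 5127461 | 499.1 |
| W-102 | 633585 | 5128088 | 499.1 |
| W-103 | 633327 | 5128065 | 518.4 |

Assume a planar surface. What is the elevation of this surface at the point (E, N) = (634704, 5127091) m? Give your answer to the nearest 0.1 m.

Two edge vectors: W-101→W-102 = (-1026, 627, 0), W-101→W-103 = (-1284, 604, 19.3).
Normal n = (W-101→W-102) × (W-101→W-103) = (12101.1, 19801.8, 185364).
So ∂z/∂E = −n_x/n_z = −0.065282903 and ∂z/∂N = −n_y/n_z = −0.106826568.
Intercept c from W-101: 499.1 + 41429.25 + 547749.06 = 589677.41.
At (634704, 5127091): z = −41435.3 − 547709.5 + 589677.41 = 532.6 m.

532.6 m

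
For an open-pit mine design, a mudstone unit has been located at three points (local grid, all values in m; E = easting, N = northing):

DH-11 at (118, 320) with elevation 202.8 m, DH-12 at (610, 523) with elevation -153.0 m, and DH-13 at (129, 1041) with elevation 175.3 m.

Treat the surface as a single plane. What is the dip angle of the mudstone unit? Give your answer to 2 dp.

Let the plane be z = a·E + b·N + c.
DH-12−DH-11: 492a + 203b = −355.8;  DH-13−DH-11: 11a + 721b = −27.5.
Solving gives a = −0.71191, b = −0.02728.
Gradient magnitude |∇z| = √(a² + b²) = √(0.50682 + 0.00074) = 0.71244.
True dip = arctan(0.71244) = 35.47°, dipping toward E (azimuth ≈ 088°).

35.47°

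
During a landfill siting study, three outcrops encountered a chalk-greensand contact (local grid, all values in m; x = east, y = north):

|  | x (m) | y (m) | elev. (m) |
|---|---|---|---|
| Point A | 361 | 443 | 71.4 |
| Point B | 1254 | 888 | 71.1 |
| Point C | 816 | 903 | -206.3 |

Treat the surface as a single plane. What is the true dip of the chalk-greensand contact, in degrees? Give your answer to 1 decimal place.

Let the plane be z = a·x + b·y + c.
Point B−Point A: 893a + 445b = −0.3;  Point C−Point A: 455a + 460b = −277.7.
Solving gives a = 0.59259, b = −1.18984.
Gradient magnitude |∇z| = √(a² + b²) = √(0.35116 + 1.41572) = 1.32924.
True dip = arctan(1.32924) = 53.0°, dipping toward NNW (azimuth ≈ 334°).

53.0°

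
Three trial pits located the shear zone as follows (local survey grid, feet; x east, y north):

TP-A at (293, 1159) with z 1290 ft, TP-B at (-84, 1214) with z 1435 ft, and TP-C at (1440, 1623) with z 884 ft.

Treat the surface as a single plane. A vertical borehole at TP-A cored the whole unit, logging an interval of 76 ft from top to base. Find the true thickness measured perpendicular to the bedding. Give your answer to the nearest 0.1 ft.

71.0 ft

Two edge vectors: TP-A→TP-B = (-377, 55, 145), TP-A→TP-C = (1147, 464, -406).
Normal n = (TP-A→TP-B) × (TP-A→TP-C) = (-89610, 13253, -238013).
So ∂z/∂x = −n_x/n_z = −0.37649 and ∂z/∂y = −n_y/n_z = 0.05568.
|∇z| = √(a²+b²) = 0.38059, so dip δ = arctan(0.38059) = 20.84°.
True thickness = vertical thickness × cos δ = 76 × cos 20.84° = 71.0 ft.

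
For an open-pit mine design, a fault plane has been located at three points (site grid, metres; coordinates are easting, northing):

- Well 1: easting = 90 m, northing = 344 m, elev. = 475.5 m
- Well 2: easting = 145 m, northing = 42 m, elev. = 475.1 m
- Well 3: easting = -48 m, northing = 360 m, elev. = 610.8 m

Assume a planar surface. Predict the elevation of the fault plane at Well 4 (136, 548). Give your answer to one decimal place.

Two edge vectors: Well 1→Well 2 = (55, -302, -0.4), Well 1→Well 3 = (-138, 16, 135.3).
Normal n = (Well 1→Well 2) × (Well 1→Well 3) = (-40854.2, -7386.3, -40796).
So ∂z/∂easting = −n_x/n_z = −1.00143 and ∂z/∂northing = −n_y/n_z = −0.18105.
Intercept c from Well 1: 475.5 + 90.13 + 62.28 = 627.91.
At (136, 548): z = −136.2 − 99.2 + 627.91 = 392.5 m.

392.5 m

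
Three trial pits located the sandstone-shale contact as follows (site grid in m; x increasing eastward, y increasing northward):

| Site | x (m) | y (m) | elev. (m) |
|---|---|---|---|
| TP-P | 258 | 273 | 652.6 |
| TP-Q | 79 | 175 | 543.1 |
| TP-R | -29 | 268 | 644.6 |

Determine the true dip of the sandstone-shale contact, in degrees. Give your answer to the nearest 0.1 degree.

47.8°

Let the plane be z = a·x + b·y + c.
TP-Q−TP-P: −179a − 98b = −109.5;  TP-R−TP-P: −287a − 5b = −8.
Solving gives a = 0.00868, b = 1.10148.
Gradient magnitude |∇z| = √(a² + b²) = √(0.00008 + 1.21327) = 1.10152.
True dip = arctan(1.10152) = 47.8°, dipping toward S (azimuth ≈ 180°).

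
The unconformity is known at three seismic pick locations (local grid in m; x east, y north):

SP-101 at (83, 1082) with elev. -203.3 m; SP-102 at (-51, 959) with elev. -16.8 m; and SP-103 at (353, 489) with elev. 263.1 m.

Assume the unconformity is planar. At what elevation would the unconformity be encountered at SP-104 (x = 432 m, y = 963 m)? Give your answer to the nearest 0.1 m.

Let the plane be z = a·x + b·y + c.
SP-102−SP-101: −134a − 123b = 186.5;  SP-103−SP-101: 270a − 593b = 466.4.
Solving gives a = −0.472409, b = −1.001603.
Then c = -203.3 − a·83 − b·1082 = 919.64.
At (432, 963): z = −204.1 − 964.5 + 919.64 = -249.0 m.

-249.0 m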